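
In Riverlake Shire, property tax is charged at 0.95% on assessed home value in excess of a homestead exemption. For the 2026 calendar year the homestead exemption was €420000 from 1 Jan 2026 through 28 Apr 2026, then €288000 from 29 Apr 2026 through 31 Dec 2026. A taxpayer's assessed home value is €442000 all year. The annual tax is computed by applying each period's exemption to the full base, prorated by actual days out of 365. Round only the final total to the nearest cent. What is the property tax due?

1 Jan – 28 Apr 2026: 118 days, exemption €420000 → (€442000 − €420000) × 0.95% × 118/365 = €67.5671
29 Apr – 31 Dec 2026: 247 days, exemption €288000 → (€442000 − €288000) × 0.95% × 247/365 = €990.0301
Total = €1057.5973

€1057.60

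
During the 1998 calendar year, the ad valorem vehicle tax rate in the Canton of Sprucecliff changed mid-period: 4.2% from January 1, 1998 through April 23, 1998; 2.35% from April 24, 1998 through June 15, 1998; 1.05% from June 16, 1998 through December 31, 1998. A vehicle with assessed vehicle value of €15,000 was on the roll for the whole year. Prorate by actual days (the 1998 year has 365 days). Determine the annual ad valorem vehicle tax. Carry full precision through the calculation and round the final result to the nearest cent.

January 1 – April 23, 1998: 113 days at 4.2% → €15,000 × 4.2% × 113/365 = €195.0411
April 24 – June 15, 1998: 53 days at 2.35% → €15,000 × 2.35% × 53/365 = €51.1849
June 16 – December 31, 1998: 199 days at 1.05% → €15,000 × 1.05% × 199/365 = €85.8699
Total = €332.0959

€332.10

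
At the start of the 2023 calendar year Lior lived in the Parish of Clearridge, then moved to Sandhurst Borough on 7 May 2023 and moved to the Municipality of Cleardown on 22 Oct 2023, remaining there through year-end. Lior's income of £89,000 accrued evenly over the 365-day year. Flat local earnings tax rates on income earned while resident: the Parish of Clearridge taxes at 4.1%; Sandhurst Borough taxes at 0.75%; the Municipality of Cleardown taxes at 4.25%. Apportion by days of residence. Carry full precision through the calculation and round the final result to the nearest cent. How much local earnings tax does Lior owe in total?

£2,302.66

The Parish of Clearridge, 1 Jan – 6 May 2023: 126 days → £89,000 × 4.1% × 126/365 = £1,259.6548
Sandhurst Borough, 7 May – 21 Oct 2023: 168 days → £89,000 × 0.75% × 168/365 = £307.2329
The Municipality of Cleardown, 22 Oct – 31 Dec 2023: 71 days → £89,000 × 4.25% × 71/365 = £735.7740
Total = £2,302.6616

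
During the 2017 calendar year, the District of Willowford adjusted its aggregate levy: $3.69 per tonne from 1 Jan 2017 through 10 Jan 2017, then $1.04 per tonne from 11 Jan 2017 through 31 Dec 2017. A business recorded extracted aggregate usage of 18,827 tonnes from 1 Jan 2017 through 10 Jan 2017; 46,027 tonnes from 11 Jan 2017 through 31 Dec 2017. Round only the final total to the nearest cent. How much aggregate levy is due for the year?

1 Jan – 10 Jan 2017: 18,827 tonnes at $3.69/tonne → $69,471.63
11 Jan – 31 Dec 2017: 46,027 tonnes at $1.04/tonne → $47,868.08

$117,339.71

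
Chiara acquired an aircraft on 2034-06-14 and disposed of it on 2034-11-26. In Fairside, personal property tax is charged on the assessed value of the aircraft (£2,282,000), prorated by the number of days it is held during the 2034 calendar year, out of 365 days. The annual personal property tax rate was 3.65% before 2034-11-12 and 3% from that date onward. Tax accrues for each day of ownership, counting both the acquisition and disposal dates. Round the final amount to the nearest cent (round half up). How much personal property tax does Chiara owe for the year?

£37,271.62

2034-06-14 to 2034-11-11: 151 days at 3.65% → £2,282,000 × 3.65% × 151/365 = £34,458.2000
2034-11-12 to 2034-11-26: 15 days at 3% → £2,282,000 × 3% × 15/365 = £2,813.4247
Total = £37,271.6247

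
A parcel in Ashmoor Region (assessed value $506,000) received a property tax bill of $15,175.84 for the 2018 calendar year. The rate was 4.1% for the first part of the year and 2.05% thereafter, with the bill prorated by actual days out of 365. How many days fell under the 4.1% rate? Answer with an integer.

169 days

Let d = days at the first rate; then 365 − d days at the second rate.
$506,000 × [4.1%·d + 2.05%·(365−d)] / 365 = $15,175.84
Solving gives d = 169, so the new rate took effect on 19 June 2018.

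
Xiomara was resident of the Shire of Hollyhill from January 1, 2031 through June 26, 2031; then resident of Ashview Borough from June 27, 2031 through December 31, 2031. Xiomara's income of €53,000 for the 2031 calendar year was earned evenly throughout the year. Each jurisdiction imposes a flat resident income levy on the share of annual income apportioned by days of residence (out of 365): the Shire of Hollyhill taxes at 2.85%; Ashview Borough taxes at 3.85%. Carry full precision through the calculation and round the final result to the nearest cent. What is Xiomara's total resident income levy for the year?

The Shire of Hollyhill, January 1 – June 26, 2031: 177 days → €53,000 × 2.85% × 177/365 = €732.4890
Ashview Borough, June 27 – December 31, 2031: 188 days → €53,000 × 3.85% × 188/365 = €1,050.9973
Total = €1,783.4863

€1,783.49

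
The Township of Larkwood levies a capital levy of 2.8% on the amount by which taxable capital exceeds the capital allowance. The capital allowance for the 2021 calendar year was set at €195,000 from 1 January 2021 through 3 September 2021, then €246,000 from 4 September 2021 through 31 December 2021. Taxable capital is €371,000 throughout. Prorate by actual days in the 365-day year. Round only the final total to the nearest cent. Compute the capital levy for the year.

€4,462.43

1 January – 3 September 2021: 246 days, exemption €195,000 → (€371,000 − €195,000) × 2.8% × 246/365 = €3,321.3370
4 September – 31 December 2021: 119 days, exemption €246,000 → (€371,000 − €246,000) × 2.8% × 119/365 = €1,141.0959
Total = €4,462.4329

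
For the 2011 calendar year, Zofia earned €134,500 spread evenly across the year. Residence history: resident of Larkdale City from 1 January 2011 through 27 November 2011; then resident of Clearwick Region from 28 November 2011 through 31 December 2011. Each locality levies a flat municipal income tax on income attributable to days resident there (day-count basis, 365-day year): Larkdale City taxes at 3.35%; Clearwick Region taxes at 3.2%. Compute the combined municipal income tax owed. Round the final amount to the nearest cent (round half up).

Larkdale City, 1 January – 27 November 2011: 331 days → €134,500 × 3.35% × 331/365 = €4,086.0363
Clearwick Region, 28 November – 31 December 2011: 34 days → €134,500 × 3.2% × 34/365 = €400.9205
Total = €4,486.9568

€4,486.96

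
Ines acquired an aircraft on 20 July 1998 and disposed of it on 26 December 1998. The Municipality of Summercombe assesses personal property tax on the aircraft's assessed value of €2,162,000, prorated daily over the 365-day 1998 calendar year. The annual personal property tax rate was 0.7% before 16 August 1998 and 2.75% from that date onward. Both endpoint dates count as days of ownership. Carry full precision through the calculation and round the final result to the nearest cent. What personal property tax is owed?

20 July – 15 August 1998: 27 days at 0.7% → €2,162,000 × 0.7% × 27/365 = €1,119.5014
16 August – 26 December 1998: 133 days at 2.75% → €2,162,000 × 2.75% × 133/365 = €21,664.4247
Total = €22,783.9260

€22,783.93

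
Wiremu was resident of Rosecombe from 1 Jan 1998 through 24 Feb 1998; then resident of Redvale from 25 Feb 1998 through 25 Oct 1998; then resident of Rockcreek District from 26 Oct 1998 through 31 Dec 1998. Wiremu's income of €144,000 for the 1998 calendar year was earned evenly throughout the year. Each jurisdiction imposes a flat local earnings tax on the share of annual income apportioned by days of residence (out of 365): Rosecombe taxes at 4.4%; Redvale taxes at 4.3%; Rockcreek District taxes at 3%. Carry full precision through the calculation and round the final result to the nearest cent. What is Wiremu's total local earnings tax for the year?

€5,870.07

Rosecombe, 1 Jan – 24 Feb 1998: 55 days → €144,000 × 4.4% × 55/365 = €954.7397
Redvale, 25 Feb – 25 Oct 1998: 243 days → €144,000 × 4.3% × 243/365 = €4,122.3452
Rockcreek District, 26 Oct – 31 Dec 1998: 67 days → €144,000 × 3% × 67/365 = €792.9863
Total = €5,870.0712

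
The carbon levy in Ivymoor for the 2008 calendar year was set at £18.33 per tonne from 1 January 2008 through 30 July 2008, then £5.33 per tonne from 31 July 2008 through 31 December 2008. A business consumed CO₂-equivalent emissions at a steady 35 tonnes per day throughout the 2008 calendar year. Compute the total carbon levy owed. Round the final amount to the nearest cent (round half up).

£164737.30

1 January – 30 July 2008: 212 days × 35 tonnes/day = 7,420 tonnes at £18.33/tonne → £136008.60
31 July – 31 December 2008: 154 days × 35 tonnes/day = 5,390 tonnes at £5.33/tonne → £28728.70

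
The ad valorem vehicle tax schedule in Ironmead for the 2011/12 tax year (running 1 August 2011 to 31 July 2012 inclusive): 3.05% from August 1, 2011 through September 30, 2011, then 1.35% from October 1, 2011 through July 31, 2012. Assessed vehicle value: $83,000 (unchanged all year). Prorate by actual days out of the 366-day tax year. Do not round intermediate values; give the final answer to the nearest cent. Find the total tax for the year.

August 1 – September 30, 2011: 61 days at 3.05% → $83,000 × 3.05% × 61/366 = $421.9167
October 1, 2011 – July 31, 2012: 305 days at 1.35% → $83,000 × 1.35% × 305/366 = $933.7500
Total = $1,355.6667

$1,355.67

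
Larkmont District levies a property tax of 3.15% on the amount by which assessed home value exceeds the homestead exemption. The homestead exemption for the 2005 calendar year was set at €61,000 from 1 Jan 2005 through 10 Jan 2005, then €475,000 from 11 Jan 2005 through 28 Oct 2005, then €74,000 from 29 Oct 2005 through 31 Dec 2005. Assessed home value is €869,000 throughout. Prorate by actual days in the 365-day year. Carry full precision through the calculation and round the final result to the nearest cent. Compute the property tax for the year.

1 Jan – 10 Jan 2005: 10 days, exemption €61,000 → (€869,000 − €61,000) × 3.15% × 10/365 = €697.3151
11 Jan – 28 Oct 2005: 291 days, exemption €475,000 → (€869,000 − €475,000) × 3.15% × 291/365 = €9,894.7973
29 Oct – 31 Dec 2005: 64 days, exemption €74,000 → (€869,000 − €74,000) × 3.15% × 64/365 = €4,391.0137
Total = €14,983.1260

€14,983.13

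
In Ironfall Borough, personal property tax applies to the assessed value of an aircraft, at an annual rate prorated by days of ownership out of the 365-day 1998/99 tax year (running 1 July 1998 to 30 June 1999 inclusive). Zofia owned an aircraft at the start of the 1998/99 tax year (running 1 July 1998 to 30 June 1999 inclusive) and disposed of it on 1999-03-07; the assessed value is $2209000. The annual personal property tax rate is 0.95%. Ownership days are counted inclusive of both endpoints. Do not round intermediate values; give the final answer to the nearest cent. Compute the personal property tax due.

$14373.63

Days held (1998-07-01 to 1999-03-07): 250 out of 365
Tax = $2209000 × 0.95% × 250/365 = $14373.6301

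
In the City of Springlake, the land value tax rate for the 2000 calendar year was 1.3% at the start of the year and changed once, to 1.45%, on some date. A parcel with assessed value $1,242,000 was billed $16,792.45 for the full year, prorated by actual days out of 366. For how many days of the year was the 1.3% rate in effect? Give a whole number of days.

Let d = days at the first rate; then 366 − d days at the second rate.
$1,242,000 × [1.3%·d + 1.45%·(366−d)] / 366 = $16,792.45
Solving gives d = 239, so the new rate took effect on 27 Aug 2000.

239 days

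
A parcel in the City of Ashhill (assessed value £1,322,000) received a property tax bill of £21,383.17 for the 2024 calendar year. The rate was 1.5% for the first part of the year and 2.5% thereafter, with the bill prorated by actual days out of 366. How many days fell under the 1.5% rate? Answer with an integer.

Let d = days at the first rate; then 366 − d days at the second rate.
£1,322,000 × [1.5%·d + 2.5%·(366−d)] / 366 = £21,383.17
Solving gives d = 323, so the new rate took effect on November 19, 2024.

323 days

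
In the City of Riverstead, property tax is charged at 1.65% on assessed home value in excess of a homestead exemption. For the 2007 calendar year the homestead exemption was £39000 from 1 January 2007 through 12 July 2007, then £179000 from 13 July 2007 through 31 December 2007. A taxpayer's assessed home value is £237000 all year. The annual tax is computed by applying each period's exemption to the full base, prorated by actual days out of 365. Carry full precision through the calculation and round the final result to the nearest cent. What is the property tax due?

£2178.45

1 January – 12 July 2007: 193 days, exemption £39000 → (£237000 − £39000) × 1.65% × 193/365 = £1727.4822
13 July – 31 December 2007: 172 days, exemption £179000 → (£237000 − £179000) × 1.65% × 172/365 = £450.9699
Total = £2178.4521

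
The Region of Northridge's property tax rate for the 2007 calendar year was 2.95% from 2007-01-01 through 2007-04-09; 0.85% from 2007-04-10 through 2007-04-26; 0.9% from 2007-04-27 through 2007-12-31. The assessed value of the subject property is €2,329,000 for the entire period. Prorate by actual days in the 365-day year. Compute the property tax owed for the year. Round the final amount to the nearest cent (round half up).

€33,856.64

2007-01-01 to 2007-04-09: 99 days at 2.95% → €2,329,000 × 2.95% × 99/365 = €18,635.1904
2007-04-10 to 2007-04-26: 17 days at 0.85% → €2,329,000 × 0.85% × 17/365 = €922.0288
2007-04-27 to 2007-12-31: 249 days at 0.9% → €2,329,000 × 0.9% × 249/365 = €14,299.4219
Total = €33,856.6411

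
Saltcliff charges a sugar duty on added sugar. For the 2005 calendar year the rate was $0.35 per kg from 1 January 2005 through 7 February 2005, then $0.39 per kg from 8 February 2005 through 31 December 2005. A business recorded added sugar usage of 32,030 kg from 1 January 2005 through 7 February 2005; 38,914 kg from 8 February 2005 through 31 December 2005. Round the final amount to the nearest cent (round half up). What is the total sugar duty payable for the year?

$26,386.96

1 January – 7 February 2005: 32,030 kg at $0.35/kg → $11,210.50
8 February – 31 December 2005: 38,914 kg at $0.39/kg → $15,176.46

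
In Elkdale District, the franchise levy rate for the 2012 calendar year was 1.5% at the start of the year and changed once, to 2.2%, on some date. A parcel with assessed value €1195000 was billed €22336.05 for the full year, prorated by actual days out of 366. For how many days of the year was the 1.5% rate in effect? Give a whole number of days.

Let d = days at the first rate; then 366 − d days at the second rate.
€1195000 × [1.5%·d + 2.2%·(366−d)] / 366 = €22336.05
Solving gives d = 173, so the new rate took effect on June 22, 2012.

173 days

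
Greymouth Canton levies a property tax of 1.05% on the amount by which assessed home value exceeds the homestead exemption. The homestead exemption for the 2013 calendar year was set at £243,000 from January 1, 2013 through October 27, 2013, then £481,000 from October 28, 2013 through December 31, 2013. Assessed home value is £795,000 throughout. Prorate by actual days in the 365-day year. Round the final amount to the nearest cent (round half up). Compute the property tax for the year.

£5,350.97

January 1 – October 27, 2013: 300 days, exemption £243,000 → (£795,000 − £243,000) × 1.05% × 300/365 = £4,763.8356
October 28 – December 31, 2013: 65 days, exemption £481,000 → (£795,000 − £481,000) × 1.05% × 65/365 = £587.1370
Total = £5,350.9726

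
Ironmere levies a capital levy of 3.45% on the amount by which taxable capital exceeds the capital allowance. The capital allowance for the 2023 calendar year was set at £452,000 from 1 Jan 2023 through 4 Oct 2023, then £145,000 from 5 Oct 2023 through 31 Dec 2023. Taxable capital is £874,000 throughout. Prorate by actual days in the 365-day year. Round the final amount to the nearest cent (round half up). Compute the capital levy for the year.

£17,112.57

1 Jan – 4 Oct 2023: 277 days, exemption £452,000 → (£874,000 − £452,000) × 3.45% × 277/365 = £11,048.8849
5 Oct – 31 Dec 2023: 88 days, exemption £145,000 → (£874,000 − £145,000) × 3.45% × 88/365 = £6,063.6822
Total = £17,112.5671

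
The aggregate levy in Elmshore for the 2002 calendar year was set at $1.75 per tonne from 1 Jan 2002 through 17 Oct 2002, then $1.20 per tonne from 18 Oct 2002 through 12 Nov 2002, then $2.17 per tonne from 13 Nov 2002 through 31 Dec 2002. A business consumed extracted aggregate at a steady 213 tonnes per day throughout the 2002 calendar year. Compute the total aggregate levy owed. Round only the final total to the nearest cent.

$137,391.39

1 Jan – 17 Oct 2002: 290 days × 213 tonnes/day = 61,770 tonnes at $1.75/tonne → $108,097.50
18 Oct – 12 Nov 2002: 26 days × 213 tonnes/day = 5,538 tonnes at $1.20/tonne → $6,645.60
13 Nov – 31 Dec 2002: 49 days × 213 tonnes/day = 10,437 tonnes at $2.17/tonne → $22,648.29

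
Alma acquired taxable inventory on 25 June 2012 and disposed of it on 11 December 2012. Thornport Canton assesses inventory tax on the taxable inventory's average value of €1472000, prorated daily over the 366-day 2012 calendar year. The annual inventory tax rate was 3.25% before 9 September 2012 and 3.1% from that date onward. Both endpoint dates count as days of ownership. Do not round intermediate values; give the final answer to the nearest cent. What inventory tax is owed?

25 June – 8 September 2012: 76 days at 3.25% → €1472000 × 3.25% × 76/366 = €9933.9891
9 September – 11 December 2012: 94 days at 3.1% → €1472000 × 3.1% × 94/366 = €11719.6940
Total = €21653.6831

€21653.68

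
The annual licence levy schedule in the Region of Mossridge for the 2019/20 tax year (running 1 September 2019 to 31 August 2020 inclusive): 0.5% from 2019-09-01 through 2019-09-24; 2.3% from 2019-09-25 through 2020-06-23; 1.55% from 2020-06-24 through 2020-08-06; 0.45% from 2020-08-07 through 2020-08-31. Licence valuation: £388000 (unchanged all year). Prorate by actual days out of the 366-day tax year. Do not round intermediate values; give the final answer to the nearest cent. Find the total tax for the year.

£7625.90

2019-09-01 to 2019-09-24: 24 days at 0.5% → £388000 × 0.5% × 24/366 = £127.2131
2019-09-25 to 2020-06-23: 273 days at 2.3% → £388000 × 2.3% × 273/366 = £6656.4262
2020-06-24 to 2020-08-06: 44 days at 1.55% → £388000 × 1.55% × 44/366 = £722.9945
2020-08-07 to 2020-08-31: 25 days at 0.45% → £388000 × 0.45% × 25/366 = £119.2623
Total = £7625.8962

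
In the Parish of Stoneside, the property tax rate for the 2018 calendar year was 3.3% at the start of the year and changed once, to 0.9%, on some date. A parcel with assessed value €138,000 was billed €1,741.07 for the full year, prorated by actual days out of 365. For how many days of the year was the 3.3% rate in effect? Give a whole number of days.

55 days

Let d = days at the first rate; then 365 − d days at the second rate.
€138,000 × [3.3%·d + 0.9%·(365−d)] / 365 = €1,741.07
Solving gives d = 55, so the new rate took effect on 25 Feb 2018.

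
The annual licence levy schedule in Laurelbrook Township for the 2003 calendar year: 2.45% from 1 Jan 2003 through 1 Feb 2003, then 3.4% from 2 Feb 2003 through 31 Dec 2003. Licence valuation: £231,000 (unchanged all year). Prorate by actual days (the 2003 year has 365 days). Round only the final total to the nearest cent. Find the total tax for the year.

£7,661.61

1 Jan – 1 Feb 2003: 32 days at 2.45% → £231,000 × 2.45% × 32/365 = £496.1753
2 Feb – 31 Dec 2003: 333 days at 3.4% → £231,000 × 3.4% × 333/365 = £7,165.4301
Total = £7,661.6055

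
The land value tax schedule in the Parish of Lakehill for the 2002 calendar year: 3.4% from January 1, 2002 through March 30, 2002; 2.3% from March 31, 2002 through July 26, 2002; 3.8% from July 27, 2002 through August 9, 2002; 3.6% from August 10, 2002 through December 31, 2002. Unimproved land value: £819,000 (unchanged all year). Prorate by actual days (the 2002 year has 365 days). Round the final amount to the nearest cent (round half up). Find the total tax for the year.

£25,705.38

January 1 – March 30, 2002: 89 days at 3.4% → £819,000 × 3.4% × 89/365 = £6,789.8466
March 31 – July 26, 2002: 118 days at 2.3% → £819,000 × 2.3% × 118/365 = £6,089.7699
July 27 – August 9, 2002: 14 days at 3.8% → £819,000 × 3.8% × 14/365 = £1,193.7205
August 10 – December 31, 2002: 144 days at 3.6% → £819,000 × 3.6% × 144/365 = £11,632.0438
Total = £25,705.3808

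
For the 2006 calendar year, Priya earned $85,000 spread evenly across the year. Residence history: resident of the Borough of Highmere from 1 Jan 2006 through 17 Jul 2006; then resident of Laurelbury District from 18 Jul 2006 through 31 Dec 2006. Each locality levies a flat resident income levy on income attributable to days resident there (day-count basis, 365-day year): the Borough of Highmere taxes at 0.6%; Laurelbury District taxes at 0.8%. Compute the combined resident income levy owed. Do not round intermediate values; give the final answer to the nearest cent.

The Borough of Highmere, 1 Jan – 17 Jul 2006: 198 days → $85,000 × 0.6% × 198/365 = $276.6575
Laurelbury District, 18 Jul – 31 Dec 2006: 167 days → $85,000 × 0.8% × 167/365 = $311.1233
Total = $587.7808

$587.78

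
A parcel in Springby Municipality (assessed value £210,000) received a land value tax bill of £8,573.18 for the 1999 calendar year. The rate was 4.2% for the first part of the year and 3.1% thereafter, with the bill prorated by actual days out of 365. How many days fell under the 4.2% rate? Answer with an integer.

Let d = days at the first rate; then 365 − d days at the second rate.
£210,000 × [4.2%·d + 3.1%·(365−d)] / 365 = £8,573.18
Solving gives d = 326, so the new rate took effect on 23 Nov 1999.

326 days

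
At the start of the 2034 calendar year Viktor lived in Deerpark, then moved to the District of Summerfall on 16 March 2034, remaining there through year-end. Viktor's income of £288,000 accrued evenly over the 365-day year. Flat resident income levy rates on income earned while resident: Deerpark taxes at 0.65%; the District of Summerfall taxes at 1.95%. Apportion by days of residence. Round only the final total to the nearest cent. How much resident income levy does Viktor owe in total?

£4,856.94

Deerpark, 1 January – 15 March 2034: 74 days → £288,000 × 0.65% × 74/365 = £379.5288
The District of Summerfall, 16 March – 31 December 2034: 291 days → £288,000 × 1.95% × 291/365 = £4,477.4137
Total = £4,856.9425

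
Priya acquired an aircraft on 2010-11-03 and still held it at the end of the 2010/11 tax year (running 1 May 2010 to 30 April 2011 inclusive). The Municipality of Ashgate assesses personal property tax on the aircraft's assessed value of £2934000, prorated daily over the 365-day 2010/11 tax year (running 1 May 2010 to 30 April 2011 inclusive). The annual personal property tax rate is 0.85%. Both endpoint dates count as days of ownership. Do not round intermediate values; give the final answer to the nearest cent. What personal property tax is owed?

Days held (2010-11-03 to 2011-04-30): 179 out of 365
Tax = £2934000 × 0.85% × 179/365 = £12230.3589

£12230.36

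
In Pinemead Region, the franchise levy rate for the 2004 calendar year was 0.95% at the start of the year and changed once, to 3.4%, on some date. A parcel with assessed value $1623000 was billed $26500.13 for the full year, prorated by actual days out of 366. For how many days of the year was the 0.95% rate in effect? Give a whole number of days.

264 days

Let d = days at the first rate; then 366 − d days at the second rate.
$1623000 × [0.95%·d + 3.4%·(366−d)] / 366 = $26500.13
Solving gives d = 264, so the new rate took effect on September 21, 2004.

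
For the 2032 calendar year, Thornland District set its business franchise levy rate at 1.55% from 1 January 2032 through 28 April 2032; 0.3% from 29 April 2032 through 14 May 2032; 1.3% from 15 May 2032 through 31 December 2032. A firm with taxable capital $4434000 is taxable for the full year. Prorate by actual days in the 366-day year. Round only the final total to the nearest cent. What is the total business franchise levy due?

$59307.78

1 January – 28 April 2032: 119 days at 1.55% → $4434000 × 1.55% × 119/366 = $22345.6639
29 April – 14 May 2032: 16 days at 0.3% → $4434000 × 0.3% × 16/366 = $581.5082
15 May – 31 December 2032: 231 days at 1.3% → $4434000 × 1.3% × 231/366 = $36380.6066
Total = $59307.7787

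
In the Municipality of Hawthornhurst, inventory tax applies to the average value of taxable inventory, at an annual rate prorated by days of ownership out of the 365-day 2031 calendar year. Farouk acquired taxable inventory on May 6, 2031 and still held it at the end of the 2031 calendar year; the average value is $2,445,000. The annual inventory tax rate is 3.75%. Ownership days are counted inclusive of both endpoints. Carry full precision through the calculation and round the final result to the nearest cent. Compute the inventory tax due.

$60,287.67

Days held (May 6 – December 31, 2031): 240 out of 365
Tax = $2,445,000 × 3.75% × 240/365 = $60,287.6712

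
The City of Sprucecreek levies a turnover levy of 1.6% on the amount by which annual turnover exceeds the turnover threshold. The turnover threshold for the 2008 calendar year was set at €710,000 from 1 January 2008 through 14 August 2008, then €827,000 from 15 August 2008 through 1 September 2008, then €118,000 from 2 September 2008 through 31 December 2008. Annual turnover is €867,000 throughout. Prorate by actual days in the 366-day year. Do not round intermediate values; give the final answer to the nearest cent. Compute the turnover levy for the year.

€5,551.39

1 January – 14 August 2008: 227 days, exemption €710,000 → (€867,000 − €710,000) × 1.6% × 227/366 = €1,557.9891
15 August – 1 September 2008: 18 days, exemption €827,000 → (€867,000 − €827,000) × 1.6% × 18/366 = €31.4754
2 September – 31 December 2008: 121 days, exemption €118,000 → (€867,000 − €118,000) × 1.6% × 121/366 = €3,961.9235
Total = €5,551.3880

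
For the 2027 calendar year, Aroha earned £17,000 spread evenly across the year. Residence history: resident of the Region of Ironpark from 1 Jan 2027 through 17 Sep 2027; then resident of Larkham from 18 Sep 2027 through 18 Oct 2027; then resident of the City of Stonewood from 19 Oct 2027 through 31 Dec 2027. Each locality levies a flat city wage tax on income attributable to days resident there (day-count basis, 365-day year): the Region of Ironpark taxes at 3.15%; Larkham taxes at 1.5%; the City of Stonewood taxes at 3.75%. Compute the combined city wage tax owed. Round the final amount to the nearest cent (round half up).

The Region of Ironpark, 1 Jan – 17 Sep 2027: 260 days → £17,000 × 3.15% × 260/365 = £381.4521
Larkham, 18 Sep – 18 Oct 2027: 31 days → £17,000 × 1.5% × 31/365 = £21.6575
The City of Stonewood, 19 Oct – 31 Dec 2027: 74 days → £17,000 × 3.75% × 74/365 = £129.2466
Total = £532.3562

£532.36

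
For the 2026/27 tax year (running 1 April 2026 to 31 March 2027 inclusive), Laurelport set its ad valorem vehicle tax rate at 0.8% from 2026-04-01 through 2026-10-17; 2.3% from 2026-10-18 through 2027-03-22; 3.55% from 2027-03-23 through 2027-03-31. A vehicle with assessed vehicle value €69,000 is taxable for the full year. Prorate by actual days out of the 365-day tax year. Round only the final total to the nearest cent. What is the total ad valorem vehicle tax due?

€1,041.14

2026-04-01 to 2026-10-17: 200 days at 0.8% → €69,000 × 0.8% × 200/365 = €302.4658
2026-10-18 to 2027-03-22: 156 days at 2.3% → €69,000 × 2.3% × 156/365 = €678.2795
2027-03-23 to 2027-03-31: 9 days at 3.55% → €69,000 × 3.55% × 9/365 = €60.3986
Total = €1,041.1438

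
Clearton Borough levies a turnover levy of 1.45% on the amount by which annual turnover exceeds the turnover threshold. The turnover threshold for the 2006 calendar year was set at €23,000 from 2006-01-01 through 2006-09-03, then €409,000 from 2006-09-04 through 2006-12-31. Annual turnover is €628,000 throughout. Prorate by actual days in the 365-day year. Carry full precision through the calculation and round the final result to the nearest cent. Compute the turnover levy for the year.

2006-01-01 to 2006-09-03: 246 days, exemption €23,000 → (€628,000 − €23,000) × 1.45% × 246/365 = €5,912.4247
2006-09-04 to 2006-12-31: 119 days, exemption €409,000 → (€628,000 − €409,000) × 1.45% × 119/365 = €1,035.3000
Total = €6,947.7247

€6,947.72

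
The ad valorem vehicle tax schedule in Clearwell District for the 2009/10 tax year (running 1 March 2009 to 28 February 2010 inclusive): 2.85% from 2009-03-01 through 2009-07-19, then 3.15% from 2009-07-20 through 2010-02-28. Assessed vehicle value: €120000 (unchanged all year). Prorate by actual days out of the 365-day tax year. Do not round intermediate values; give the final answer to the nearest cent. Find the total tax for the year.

2009-03-01 to 2009-07-19: 141 days at 2.85% → €120000 × 2.85% × 141/365 = €1321.1507
2009-07-20 to 2010-02-28: 224 days at 3.15% → €120000 × 3.15% × 224/365 = €2319.7808
Total = €3640.9315

€3640.93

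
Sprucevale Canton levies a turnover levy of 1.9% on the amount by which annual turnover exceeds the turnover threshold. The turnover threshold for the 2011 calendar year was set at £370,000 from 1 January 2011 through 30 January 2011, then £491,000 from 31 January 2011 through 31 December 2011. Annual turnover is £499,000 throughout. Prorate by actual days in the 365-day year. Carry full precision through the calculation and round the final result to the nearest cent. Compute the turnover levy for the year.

1 January – 30 January 2011: 30 days, exemption £370,000 → (£499,000 − £370,000) × 1.9% × 30/365 = £201.4521
31 January – 31 December 2011: 335 days, exemption £491,000 → (£499,000 − £491,000) × 1.9% × 335/365 = £139.5068
Total = £340.9589

£340.96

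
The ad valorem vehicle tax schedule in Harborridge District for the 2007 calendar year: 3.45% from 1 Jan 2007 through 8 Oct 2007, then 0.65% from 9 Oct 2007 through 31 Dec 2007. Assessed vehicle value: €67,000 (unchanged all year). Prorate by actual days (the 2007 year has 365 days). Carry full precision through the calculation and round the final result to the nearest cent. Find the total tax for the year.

€1,879.76

1 Jan – 8 Oct 2007: 281 days at 3.45% → €67,000 × 3.45% × 281/365 = €1,779.5384
9 Oct – 31 Dec 2007: 84 days at 0.65% → €67,000 × 0.65% × 84/365 = €100.2247
Total = €1,879.7630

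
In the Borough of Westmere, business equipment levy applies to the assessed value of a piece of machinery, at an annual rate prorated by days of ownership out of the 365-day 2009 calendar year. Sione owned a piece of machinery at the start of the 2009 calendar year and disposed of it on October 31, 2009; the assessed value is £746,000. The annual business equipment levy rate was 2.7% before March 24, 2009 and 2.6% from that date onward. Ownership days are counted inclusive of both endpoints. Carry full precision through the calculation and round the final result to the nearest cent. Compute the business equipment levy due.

£16,322.07

January 1 – March 23, 2009: 82 days at 2.7% → £746,000 × 2.7% × 82/365 = £4,525.0521
March 24 – October 31, 2009: 222 days at 2.6% → £746,000 × 2.6% × 222/365 = £11,797.0192
Total = £16,322.0712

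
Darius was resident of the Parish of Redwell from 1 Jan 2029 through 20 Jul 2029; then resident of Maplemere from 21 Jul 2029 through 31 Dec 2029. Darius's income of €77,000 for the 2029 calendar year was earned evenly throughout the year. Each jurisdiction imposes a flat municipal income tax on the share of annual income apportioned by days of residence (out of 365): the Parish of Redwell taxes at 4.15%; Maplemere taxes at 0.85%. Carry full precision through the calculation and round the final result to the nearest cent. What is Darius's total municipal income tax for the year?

The Parish of Redwell, 1 Jan – 20 Jul 2029: 201 days → €77,000 × 4.15% × 201/365 = €1,759.7137
Maplemere, 21 Jul – 31 Dec 2029: 164 days → €77,000 × 0.85% × 164/365 = €294.0767
Total = €2,053.7904

€2,053.79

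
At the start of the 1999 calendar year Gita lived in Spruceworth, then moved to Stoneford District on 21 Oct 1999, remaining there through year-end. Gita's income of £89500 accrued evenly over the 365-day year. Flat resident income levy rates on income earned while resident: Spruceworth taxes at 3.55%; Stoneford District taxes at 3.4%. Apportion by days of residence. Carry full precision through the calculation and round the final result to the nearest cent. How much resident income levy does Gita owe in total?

£3150.77

Spruceworth, 1 Jan – 20 Oct 1999: 293 days → £89500 × 3.55% × 293/365 = £2550.5048
Stoneford District, 21 Oct – 31 Dec 1999: 72 days → £89500 × 3.4% × 72/365 = £600.2630
Total = £3150.7678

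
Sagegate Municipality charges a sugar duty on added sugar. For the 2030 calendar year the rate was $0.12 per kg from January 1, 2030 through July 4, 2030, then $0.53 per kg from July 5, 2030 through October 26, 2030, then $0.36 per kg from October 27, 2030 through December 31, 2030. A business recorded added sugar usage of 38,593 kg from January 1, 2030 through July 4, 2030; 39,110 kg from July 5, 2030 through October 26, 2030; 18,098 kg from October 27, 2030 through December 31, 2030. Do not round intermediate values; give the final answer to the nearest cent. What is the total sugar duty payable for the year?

January 1 – July 4, 2030: 38,593 kg at $0.12/kg → $4,631.16
July 5 – October 26, 2030: 39,110 kg at $0.53/kg → $20,728.30
October 27 – December 31, 2030: 18,098 kg at $0.36/kg → $6,515.28

$31,874.74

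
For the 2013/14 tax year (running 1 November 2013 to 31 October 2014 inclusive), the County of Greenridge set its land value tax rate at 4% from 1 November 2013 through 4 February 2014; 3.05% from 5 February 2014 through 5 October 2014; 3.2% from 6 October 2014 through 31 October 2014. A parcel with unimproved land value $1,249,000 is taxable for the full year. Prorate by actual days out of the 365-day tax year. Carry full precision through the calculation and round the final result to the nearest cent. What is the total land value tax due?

1 November 2013 – 4 February 2014: 96 days at 4% → $1,249,000 × 4% × 96/365 = $13,140.1644
5 February – 5 October 2014: 243 days at 3.05% → $1,249,000 × 3.05% × 243/365 = $25,361.5438
6 October – 31 October 2014: 26 days at 3.2% → $1,249,000 × 3.2% × 26/365 = $2,847.0356
Total = $41,348.7438

$41,348.74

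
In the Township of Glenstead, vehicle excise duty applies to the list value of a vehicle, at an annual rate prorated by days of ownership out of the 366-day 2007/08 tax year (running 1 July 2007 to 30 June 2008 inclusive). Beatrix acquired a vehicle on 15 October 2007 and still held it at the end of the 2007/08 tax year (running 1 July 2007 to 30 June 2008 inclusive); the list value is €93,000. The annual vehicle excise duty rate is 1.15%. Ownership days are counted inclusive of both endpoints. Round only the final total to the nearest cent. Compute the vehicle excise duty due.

Days held (15 October 2007 – 30 June 2008): 260 out of 366
Tax = €93,000 × 1.15% × 260/366 = €759.7541

€759.75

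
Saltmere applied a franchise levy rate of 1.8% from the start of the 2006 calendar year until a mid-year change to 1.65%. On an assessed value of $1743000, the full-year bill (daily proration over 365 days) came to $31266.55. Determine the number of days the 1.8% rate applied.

Let d = days at the first rate; then 365 − d days at the second rate.
$1743000 × [1.8%·d + 1.65%·(365−d)] / 365 = $31266.55
Solving gives d = 350, so the new rate took effect on 17 December 2006.

350 days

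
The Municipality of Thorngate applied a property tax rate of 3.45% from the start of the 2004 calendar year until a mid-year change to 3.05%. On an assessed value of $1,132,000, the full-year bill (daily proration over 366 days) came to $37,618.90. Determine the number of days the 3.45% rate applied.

250 days

Let d = days at the first rate; then 366 − d days at the second rate.
$1,132,000 × [3.45%·d + 3.05%·(366−d)] / 366 = $37,618.90
Solving gives d = 250, so the new rate took effect on September 7, 2004.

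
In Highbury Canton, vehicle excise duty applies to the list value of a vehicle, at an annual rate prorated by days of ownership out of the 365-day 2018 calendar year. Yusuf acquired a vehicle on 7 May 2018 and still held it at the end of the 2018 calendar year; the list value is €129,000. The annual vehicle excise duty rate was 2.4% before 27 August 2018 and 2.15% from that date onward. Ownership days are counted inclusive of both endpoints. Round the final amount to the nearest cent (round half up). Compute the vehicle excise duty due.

7 May – 26 August 2018: 112 days at 2.4% → €129,000 × 2.4% × 112/365 = €950.0055
27 August – 31 December 2018: 127 days at 2.15% → €129,000 × 2.15% × 127/365 = €965.0260
Total = €1,915.0315

€1,915.03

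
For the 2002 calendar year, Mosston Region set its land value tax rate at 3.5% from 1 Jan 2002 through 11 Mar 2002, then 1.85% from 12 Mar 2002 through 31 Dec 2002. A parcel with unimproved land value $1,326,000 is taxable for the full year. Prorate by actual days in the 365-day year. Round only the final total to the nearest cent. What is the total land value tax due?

$28,726.97

1 Jan – 11 Mar 2002: 70 days at 3.5% → $1,326,000 × 3.5% × 70/365 = $8,900.5479
12 Mar – 31 Dec 2002: 295 days at 1.85% → $1,326,000 × 1.85% × 295/365 = $19,826.4247
Total = $28,726.9726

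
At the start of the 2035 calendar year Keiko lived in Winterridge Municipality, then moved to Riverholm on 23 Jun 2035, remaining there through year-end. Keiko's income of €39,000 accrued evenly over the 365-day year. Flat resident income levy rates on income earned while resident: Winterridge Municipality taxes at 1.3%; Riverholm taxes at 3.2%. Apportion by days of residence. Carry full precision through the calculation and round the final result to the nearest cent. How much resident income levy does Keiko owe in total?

€896.79

Winterridge Municipality, 1 Jan – 22 Jun 2035: 173 days → €39,000 × 1.3% × 173/365 = €240.3041
Riverholm, 23 Jun – 31 Dec 2035: 192 days → €39,000 × 3.2% × 192/365 = €656.4822
Total = €896.7863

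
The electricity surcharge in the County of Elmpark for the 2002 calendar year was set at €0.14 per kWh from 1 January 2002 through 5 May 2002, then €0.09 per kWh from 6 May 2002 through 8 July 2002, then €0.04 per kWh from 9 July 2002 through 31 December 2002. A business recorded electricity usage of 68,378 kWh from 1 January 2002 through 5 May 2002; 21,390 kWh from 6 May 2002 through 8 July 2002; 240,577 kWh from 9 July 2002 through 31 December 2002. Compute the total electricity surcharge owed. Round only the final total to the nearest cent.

1 January – 5 May 2002: 68,378 kWh at €0.14/kWh → €9572.92
6 May – 8 July 2002: 21,390 kWh at €0.09/kWh → €1925.10
9 July – 31 December 2002: 240,577 kWh at €0.04/kWh → €9623.08

€21121.10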